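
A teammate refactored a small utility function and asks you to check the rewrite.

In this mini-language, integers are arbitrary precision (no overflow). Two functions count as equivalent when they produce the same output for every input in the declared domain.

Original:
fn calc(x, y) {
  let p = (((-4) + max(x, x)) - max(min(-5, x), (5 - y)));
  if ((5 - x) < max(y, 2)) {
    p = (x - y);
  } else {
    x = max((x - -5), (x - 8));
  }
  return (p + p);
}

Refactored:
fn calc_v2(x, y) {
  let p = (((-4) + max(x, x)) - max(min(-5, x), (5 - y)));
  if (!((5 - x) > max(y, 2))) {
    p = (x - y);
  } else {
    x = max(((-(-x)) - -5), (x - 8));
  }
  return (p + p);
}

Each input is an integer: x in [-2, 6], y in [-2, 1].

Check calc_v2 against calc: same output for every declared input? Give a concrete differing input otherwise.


Try x=3, y=-2.
calc: p := -8 | ((5 - x) < max(y, 2)): false | x := 8 | result -16
calc_v2: p := -8 | (!((5 - x) > max(y, 2))): true | p := 5 | result 10
-16 against 10: the behavior changed.
verdict: not equivalent; witness: x=3, y=-2


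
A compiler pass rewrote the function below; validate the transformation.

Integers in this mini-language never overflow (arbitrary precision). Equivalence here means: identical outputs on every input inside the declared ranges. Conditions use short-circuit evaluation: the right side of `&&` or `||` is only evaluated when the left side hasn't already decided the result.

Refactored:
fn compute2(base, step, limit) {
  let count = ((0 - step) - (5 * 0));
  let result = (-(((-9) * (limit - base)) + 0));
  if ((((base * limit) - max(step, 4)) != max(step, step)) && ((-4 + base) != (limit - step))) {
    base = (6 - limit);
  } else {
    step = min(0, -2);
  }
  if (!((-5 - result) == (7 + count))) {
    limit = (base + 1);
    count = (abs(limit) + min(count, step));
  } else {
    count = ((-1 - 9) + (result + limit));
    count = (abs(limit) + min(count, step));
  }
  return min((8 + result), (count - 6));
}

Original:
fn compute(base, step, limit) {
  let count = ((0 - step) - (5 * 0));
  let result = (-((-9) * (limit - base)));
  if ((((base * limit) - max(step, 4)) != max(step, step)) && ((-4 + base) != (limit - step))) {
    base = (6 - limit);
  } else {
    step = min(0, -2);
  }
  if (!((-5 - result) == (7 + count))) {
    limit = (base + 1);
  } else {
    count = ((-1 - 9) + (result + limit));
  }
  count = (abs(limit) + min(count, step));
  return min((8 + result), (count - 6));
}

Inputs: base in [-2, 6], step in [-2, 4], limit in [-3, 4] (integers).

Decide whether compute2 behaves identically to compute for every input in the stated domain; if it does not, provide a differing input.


Behavior is preserved: although arithmetic usage differs, and min/max/abs usage differs, and constant usage differs, and statement counts differ, the outputs never diverge.
As a probe, take base=4, step=4, limit=1: compute runs count = -4; result = -27; ((((base * limit) - max(step, 4)) != max(step, step)) && ((-4 + base) != (limit - step))) -> true; base = 5; (!((-5 - result) == (7 + count))) -> true; limit = 6; count = 2; return -19; compute2 runs count = -4; result = -27; ((((base * limit) - max(step, 4)) != max(step, step)) && ((-4 + base) != (limit - step))) -> true; base = 5; (!((-5 - result) == (7 + count))) -> true; limit = 6; count = 2; return -19; both end at -19.
Every one of the 504 inputs gives matching results.
verdict: equivalent


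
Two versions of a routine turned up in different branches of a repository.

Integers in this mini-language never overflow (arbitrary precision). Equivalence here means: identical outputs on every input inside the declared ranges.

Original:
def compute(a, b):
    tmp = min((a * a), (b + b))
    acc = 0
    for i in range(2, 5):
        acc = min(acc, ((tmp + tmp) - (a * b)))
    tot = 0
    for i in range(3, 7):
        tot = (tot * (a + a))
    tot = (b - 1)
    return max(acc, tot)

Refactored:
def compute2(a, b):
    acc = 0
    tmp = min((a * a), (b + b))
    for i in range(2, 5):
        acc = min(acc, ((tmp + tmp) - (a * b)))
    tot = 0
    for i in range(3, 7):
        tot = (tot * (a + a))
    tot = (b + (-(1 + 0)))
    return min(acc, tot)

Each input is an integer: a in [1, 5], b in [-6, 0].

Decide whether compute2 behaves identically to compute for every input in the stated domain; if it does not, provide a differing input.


The rewrite breaks on a=1, b=-6, where the results are -7 and -18.
compute: tmp := -12 | acc := 0 | iter i=2: | acc := -18 | iter i=3: | acc := -18 | iter i=4: | acc := -18 | tot := 0 | iter i=3: | tot := 0 | iter i=4: | tot := 0 | iter i=5: | tot := 0 | iter i=6: | tot := 0 | tot := -7 | result -7
compute2: acc := 0 | tmp := -12 | iter i=2: | acc := -18 | iter i=3: | acc := -18 | iter i=4: | acc := -18 | tot := 0 | iter i=3: | tot := 0 | iter i=4: | tot := 0 | iter i=5: | tot := 0 | iter i=6: | tot := 0 | tot := -7 | result -18
verdict: not equivalent; witness: a=1, b=-6


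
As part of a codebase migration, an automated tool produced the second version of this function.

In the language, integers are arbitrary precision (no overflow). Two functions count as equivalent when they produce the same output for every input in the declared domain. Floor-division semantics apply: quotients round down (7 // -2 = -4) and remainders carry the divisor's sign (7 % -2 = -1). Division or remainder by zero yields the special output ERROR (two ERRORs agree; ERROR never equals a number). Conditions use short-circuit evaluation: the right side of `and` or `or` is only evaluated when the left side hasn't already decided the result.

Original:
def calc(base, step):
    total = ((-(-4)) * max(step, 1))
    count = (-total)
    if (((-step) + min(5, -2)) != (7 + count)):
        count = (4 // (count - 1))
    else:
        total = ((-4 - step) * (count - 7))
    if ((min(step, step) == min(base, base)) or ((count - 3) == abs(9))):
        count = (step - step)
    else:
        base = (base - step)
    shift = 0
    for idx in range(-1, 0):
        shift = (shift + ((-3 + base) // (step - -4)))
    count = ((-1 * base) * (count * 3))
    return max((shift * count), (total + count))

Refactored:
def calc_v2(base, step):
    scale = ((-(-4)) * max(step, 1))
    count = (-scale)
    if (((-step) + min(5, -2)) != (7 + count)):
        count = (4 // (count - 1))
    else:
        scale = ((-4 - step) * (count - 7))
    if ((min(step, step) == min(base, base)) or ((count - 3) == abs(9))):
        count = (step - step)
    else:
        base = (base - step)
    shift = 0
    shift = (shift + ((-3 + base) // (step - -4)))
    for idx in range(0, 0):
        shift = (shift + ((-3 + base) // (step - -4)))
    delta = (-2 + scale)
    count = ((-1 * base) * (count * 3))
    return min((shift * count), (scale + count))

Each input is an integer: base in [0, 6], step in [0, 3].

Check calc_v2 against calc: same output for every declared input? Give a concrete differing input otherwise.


The rewrite breaks on base=0, step=0, where the results are 4 and 0.
calc: total := 4 | count := -4 | (((-step) + min(5, -2)) != (7 + count)): true | count := -1 | ((min(step, step) == min(base, base)) or ((count - 3) == abs(9))): true | count := 0 | shift := 0 | iter idx=-1: | shift := -1 | count := 0 | result 4
calc_v2: scale := 4 | count := -4 | (((-step) + min(5, -2)) != (7 + count)): true | count := -1 | ((min(step, step) == min(base, base)) or ((count - 3) == abs(9))): true | count := 0 | shift := 0 | shift := -1 | loop over idx: empty range | delta := 2 | count := 0 | result 0
verdict: not equivalent; witness: base=0, step=0


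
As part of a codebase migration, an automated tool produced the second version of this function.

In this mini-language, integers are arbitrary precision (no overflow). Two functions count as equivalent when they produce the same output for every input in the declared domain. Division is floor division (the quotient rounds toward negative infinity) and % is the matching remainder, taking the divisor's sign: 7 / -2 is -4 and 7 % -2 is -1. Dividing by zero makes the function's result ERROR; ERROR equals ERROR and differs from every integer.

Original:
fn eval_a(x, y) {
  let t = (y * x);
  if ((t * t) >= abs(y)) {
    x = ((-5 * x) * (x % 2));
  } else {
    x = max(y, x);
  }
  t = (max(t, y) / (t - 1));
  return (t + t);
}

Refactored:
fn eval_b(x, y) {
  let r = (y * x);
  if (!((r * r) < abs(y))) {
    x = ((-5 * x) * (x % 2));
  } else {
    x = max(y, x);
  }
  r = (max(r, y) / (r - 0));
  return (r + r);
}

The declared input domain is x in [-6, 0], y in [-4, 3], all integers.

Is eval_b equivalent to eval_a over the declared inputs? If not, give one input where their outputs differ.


Consider the input x=-6, y=0.
eval_a: t=0, then ((t * t) >= abs(y)) is true, then x=0, then t=0, then returns 0
eval_b: r=0, then (!((r * r) < abs(y))) is true, then x=0, then a zero divisor aborts: ERROR
0 against ERROR: the behavior changed.
verdict: not equivalent; witness: x=-6, y=0


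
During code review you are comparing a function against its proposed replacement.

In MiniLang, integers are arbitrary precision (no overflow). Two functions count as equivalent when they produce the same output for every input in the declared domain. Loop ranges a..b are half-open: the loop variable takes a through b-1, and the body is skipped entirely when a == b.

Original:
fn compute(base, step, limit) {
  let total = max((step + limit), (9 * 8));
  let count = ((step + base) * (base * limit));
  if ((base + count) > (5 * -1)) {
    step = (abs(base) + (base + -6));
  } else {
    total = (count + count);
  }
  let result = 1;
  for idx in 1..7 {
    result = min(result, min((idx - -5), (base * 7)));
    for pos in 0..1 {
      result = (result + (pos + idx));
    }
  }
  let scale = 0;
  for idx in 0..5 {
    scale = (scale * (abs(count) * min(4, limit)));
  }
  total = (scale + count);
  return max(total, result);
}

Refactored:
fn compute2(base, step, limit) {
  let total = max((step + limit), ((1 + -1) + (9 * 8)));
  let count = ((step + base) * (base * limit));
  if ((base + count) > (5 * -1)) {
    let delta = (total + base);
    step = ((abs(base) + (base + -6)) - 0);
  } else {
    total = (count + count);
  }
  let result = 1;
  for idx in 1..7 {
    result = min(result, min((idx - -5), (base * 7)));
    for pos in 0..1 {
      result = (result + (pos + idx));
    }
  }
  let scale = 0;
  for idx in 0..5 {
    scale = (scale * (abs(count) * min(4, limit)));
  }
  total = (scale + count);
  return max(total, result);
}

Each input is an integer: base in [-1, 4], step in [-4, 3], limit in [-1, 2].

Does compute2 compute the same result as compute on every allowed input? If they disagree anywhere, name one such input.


Changes here: constant usage differs; and arithmetic usage differs; and statement counts differ; and local variable names differ; the full 192-point sweep finds no disagreement.
verdict: equivalent


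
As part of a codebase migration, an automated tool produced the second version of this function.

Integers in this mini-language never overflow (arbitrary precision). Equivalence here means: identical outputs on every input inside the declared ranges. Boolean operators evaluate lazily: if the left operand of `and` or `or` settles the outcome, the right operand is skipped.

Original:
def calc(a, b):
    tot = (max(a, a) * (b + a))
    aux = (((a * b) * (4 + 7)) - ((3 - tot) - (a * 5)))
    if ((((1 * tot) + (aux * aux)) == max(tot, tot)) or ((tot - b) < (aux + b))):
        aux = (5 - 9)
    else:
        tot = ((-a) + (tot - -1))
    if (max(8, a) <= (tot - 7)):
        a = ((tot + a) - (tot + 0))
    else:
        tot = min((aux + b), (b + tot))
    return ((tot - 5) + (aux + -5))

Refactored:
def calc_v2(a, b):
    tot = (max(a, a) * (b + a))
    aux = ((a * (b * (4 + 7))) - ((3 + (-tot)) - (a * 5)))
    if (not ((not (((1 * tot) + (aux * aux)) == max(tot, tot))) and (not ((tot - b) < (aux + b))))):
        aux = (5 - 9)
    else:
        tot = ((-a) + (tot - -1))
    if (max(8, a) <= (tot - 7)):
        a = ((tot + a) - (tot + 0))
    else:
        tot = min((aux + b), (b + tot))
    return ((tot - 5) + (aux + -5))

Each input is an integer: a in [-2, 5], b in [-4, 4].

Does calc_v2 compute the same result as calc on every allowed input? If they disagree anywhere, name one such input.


Although arithmetic usage differs; also boolean connective usage differs, 72/72 inputs agree.
verdict: equivalent


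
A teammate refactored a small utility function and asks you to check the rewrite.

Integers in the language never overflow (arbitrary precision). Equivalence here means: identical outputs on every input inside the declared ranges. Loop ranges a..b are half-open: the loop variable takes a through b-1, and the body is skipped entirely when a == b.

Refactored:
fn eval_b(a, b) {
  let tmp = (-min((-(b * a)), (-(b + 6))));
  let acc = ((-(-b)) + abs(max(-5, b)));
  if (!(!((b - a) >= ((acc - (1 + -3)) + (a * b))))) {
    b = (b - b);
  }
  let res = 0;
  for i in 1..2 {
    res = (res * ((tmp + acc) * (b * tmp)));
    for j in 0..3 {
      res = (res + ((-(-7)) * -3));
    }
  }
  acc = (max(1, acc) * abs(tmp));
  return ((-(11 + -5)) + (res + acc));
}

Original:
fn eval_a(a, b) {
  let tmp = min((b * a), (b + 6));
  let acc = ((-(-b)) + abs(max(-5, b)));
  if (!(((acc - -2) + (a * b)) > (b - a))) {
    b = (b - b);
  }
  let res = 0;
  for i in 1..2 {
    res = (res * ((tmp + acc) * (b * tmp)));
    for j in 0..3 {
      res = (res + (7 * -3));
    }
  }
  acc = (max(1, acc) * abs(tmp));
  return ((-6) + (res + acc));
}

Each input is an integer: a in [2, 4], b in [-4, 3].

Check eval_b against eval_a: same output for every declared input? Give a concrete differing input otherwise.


Try a=2, b=-4.
eval_a: tmp = -8; acc = 0; (!(((acc - -2) + (a * b)) > (b - a))) -> true; b = 0; res = 0; [i=1]; res = 0; [j=0]; res = -21; [j=1]; res = -42; [j=2]; res = -63; acc = 8; return -61
eval_b: tmp = 2; acc = 0; (!(!((b - a) >= ((acc - (1 + -3)) + (a * b))))) -> true; b = 0; res = 0; [i=1]; res = 0; [j=0]; res = -21; [j=1]; res = -42; [j=2]; res = -63; acc = 2; return -67
-61 vs -67 — the two versions disagree here.
verdict: not equivalent; witness: a=2, b=-4


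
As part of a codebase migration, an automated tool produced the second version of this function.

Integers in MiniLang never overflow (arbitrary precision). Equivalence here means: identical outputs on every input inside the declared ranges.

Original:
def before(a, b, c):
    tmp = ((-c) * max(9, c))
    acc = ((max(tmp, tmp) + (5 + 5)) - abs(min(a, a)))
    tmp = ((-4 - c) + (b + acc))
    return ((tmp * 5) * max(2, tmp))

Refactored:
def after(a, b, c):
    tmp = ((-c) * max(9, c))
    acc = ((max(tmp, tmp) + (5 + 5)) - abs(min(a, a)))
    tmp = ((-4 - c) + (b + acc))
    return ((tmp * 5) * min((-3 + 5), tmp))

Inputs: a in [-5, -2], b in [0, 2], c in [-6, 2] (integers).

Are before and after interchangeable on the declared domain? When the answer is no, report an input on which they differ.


There is a counterexample at a=-5, b=0, c=-6: 18605 on one side, 610 on the other.
before: tmp becomes 54; next acc becomes 59; next tmp becomes 61; next final value 18605
after: tmp becomes 54; next acc becomes 59; next tmp becomes 61; next final value 610
verdict: not equivalent; witness: a=-5, b=0, c=-6


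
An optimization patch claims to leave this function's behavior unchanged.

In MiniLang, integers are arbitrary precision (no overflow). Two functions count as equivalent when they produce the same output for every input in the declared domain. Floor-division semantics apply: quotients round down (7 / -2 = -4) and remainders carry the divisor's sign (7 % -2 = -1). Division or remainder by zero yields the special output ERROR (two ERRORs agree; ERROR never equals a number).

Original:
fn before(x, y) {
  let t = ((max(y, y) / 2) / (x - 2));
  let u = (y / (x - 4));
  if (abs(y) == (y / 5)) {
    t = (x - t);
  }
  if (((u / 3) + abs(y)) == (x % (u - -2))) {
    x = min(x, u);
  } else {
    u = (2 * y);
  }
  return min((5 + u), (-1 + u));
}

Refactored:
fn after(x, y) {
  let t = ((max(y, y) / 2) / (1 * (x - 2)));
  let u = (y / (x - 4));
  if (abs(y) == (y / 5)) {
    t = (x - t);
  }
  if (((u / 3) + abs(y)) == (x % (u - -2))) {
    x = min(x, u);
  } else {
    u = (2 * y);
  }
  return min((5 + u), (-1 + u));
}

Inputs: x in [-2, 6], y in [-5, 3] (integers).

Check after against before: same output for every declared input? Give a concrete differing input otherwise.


Although arithmetic usage differs; and constant usage differs, 81/81 inputs agree.
verdict: equivalent


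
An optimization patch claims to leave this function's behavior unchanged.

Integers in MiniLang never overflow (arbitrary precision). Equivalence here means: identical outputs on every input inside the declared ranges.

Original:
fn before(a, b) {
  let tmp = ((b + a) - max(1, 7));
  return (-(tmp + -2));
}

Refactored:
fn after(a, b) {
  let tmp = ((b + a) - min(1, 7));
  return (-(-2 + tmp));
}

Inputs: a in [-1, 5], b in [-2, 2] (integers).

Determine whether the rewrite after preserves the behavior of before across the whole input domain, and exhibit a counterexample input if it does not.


Not equivalent: a=-1, b=-2 separates them (12 vs 6).
before: tmp becomes -10; next final value 12
after: tmp becomes -4; next final value 6
verdict: not equivalent; witness: a=-1, b=-2


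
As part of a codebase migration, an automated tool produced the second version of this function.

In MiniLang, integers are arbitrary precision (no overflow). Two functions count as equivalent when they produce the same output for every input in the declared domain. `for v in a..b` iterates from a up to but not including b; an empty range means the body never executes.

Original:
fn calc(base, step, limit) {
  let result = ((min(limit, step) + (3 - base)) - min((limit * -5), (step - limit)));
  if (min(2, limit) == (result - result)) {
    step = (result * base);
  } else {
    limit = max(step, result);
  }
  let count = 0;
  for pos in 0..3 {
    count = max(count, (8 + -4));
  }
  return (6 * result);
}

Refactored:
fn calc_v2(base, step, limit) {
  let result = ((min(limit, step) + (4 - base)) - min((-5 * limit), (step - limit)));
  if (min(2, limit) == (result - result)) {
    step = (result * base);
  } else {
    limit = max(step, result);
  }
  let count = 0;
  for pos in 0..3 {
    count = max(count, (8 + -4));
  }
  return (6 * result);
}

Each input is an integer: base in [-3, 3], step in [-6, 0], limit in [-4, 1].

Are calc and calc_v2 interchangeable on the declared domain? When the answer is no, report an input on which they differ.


There is a counterexample at base=-3, step=-6, limit=-4: 12 on one side, 18 on the other.
calc: result becomes 2; next (min(2, limit) == (result - result)) evaluates to false; next limit becomes 2; next count becomes 0; next at pos=0:; next count becomes 4; next at pos=1:; next count becomes 4; next at pos=2:; next count becomes 4; next final value 12
calc_v2: result becomes 3; next (min(2, limit) == (result - result)) evaluates to false; next limit becomes 3; next count becomes 0; next at pos=0:; next count becomes 4; next at pos=1:; next count becomes 4; next at pos=2:; next count becomes 4; next final value 18
verdict: not equivalent; witness: base=-3, step=-6, limit=-4


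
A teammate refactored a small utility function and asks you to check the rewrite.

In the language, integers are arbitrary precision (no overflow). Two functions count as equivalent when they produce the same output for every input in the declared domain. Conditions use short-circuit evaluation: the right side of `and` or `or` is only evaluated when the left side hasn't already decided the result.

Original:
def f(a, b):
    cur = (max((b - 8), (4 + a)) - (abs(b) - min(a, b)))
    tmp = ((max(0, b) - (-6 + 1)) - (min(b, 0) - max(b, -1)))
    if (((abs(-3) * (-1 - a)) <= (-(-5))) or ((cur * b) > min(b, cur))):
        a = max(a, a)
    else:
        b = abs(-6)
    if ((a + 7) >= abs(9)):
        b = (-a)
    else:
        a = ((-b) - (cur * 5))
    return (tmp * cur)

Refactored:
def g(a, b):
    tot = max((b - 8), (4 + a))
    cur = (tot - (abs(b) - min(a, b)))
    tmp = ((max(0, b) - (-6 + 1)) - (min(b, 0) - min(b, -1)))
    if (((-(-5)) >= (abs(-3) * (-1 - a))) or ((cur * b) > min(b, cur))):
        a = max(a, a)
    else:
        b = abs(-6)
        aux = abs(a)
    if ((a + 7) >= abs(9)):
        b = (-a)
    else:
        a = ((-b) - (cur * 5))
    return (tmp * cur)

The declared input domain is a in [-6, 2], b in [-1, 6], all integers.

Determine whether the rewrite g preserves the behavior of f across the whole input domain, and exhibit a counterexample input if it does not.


The rewrite breaks on a=-6, b=0, where the results are -40 and -32.
f: cur := -8 | tmp := 5 | (((abs(-3) * (-1 - a)) <= (-(-5))) or ((cur * b) > min(b, cur))): true | a := -6 | ((a + 7) >= abs(9)): false | a := 40 | result -40
g: tot := -2 | cur := -8 | tmp := 4 | (((-(-5)) >= (abs(-3) * (-1 - a))) or ((cur * b) > min(b, cur))): true | a := -6 | ((a + 7) >= abs(9)): false | a := 40 | result -32
verdict: not equivalent; witness: a=-6, b=0


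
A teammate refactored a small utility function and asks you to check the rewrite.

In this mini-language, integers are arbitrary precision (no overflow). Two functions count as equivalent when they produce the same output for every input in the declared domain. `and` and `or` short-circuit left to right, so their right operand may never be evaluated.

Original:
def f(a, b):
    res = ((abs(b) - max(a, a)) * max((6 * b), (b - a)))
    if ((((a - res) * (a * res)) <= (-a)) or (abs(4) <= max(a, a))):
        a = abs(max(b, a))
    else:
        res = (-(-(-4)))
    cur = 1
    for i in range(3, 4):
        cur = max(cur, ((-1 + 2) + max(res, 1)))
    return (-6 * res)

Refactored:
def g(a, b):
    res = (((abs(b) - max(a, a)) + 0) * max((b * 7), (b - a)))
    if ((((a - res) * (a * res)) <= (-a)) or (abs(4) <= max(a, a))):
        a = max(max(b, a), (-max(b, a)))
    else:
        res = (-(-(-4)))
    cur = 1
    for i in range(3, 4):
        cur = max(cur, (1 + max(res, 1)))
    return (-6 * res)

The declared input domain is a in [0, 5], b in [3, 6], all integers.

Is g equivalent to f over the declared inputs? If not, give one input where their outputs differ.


a=0, b=3 yields -324 from f but -378 from g.
verdict: not equivalent; witness: a=0, b=3


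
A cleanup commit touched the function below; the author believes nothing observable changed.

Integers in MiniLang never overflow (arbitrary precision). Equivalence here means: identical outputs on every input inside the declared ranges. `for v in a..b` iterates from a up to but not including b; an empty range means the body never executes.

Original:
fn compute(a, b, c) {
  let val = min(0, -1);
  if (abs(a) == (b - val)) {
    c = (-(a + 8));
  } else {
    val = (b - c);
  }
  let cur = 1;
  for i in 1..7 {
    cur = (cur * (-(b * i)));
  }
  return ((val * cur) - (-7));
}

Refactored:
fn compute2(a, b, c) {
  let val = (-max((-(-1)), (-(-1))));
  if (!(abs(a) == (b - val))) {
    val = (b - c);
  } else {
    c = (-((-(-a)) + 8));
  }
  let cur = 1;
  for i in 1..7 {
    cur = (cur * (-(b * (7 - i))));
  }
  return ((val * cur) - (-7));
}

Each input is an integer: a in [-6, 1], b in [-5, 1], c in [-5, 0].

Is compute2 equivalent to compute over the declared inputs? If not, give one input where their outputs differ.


Equivalent. Although `0` became `-1`, no input in the stated domain can expose it.
Checked all 336 inputs in the declared domain: the outputs agree on every one.
Spot check at a=-5, b=0, c=-4 — compute: val = -1; (abs(a) == (b - val)) -> false; val = 4; cur = 1; [i=1]; cur = 0; [i=2]; cur = 0; [i=3]; cur = 0; [i=4]; cur = 0; [i=5]; cur = 0; [i=6]; cur = 0; return 7. compute2: val = -1; (!(abs(a) == (b - val))) -> true; val = 4; cur = 1; [i=1]; cur = 0; [i=2]; cur = 0; [i=3]; cur = 0; [i=4]; cur = 0; [i=5]; cur = 0; [i=6]; cur = 0; return 7. Both give 7.
verdict: equivalent


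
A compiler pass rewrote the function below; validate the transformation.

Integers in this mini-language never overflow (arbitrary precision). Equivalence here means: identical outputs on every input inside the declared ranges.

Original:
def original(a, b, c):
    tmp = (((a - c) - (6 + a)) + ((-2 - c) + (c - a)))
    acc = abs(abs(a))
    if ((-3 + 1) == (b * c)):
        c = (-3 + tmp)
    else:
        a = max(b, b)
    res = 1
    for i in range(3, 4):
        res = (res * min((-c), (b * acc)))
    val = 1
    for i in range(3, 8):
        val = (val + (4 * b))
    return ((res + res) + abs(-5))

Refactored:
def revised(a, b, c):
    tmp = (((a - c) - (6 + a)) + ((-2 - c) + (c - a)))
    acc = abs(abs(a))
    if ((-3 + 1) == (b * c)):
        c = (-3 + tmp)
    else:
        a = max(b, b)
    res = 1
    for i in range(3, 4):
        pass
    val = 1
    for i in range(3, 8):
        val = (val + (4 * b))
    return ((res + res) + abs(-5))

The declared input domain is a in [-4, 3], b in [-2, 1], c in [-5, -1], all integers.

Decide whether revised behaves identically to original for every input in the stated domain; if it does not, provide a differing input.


The rewrite breaks on a=-4, b=-2, c=-5, where the results are -11 and 7.
original: tmp becomes 1; next acc becomes 4; next ((-3 + 1) == (b * c)) evaluates to false; next a becomes -2; next res becomes 1; next at i=3:; next res becomes -8; next val becomes 1; next at i=3:; next val becomes -7; next at i=4:; next val becomes -15; next at i=5:; next val becomes -23; next at i=6:; next val becomes -31; next at i=7:; next val becomes -39; next final value -11
revised: tmp becomes 1; next acc becomes 4; next ((-3 + 1) == (b * c)) evaluates to false; next a becomes -2; next res becomes 1; next at i=3:; next val becomes 1; next at i=3:; next val becomes -7; next at i=4:; next val becomes -15; next at i=5:; next val becomes -23; next at i=6:; next val becomes -31; next at i=7:; next val becomes -39; next final value 7
verdict: not equivalent; witness: a=-4, b=-2, c=-5


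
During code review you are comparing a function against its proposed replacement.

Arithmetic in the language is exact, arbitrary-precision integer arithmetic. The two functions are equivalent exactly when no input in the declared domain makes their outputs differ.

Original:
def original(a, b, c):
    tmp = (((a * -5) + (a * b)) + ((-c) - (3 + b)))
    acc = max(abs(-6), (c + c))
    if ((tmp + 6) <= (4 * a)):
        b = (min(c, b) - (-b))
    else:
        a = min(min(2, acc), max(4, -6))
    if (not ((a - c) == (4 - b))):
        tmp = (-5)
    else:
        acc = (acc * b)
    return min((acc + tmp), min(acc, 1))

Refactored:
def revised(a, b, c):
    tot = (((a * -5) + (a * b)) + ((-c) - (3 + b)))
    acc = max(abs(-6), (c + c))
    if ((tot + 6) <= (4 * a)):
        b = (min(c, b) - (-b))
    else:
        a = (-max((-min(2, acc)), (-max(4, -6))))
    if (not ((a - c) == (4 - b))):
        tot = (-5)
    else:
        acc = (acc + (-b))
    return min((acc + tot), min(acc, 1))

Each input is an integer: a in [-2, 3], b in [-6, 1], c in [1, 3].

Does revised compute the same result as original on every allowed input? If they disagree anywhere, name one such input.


Consider the input a=3, b=1, c=1.
original: tmp becomes -17; next acc becomes 6; next ((tmp + 6) <= (4 * a)) evaluates to true; next b becomes 2; next (not ((a - c) == (4 - b))) evaluates to false; next acc becomes 12; next final value -5
revised: tot becomes -17; next acc becomes 6; next ((tot + 6) <= (4 * a)) evaluates to true; next b becomes 2; next (not ((a - c) == (4 - b))) evaluates to false; next acc becomes 4; next final value -13
-5 and -13 differ, so these are not the same function on this domain.
verdict: not equivalent; witness: a=3, b=1, c=1


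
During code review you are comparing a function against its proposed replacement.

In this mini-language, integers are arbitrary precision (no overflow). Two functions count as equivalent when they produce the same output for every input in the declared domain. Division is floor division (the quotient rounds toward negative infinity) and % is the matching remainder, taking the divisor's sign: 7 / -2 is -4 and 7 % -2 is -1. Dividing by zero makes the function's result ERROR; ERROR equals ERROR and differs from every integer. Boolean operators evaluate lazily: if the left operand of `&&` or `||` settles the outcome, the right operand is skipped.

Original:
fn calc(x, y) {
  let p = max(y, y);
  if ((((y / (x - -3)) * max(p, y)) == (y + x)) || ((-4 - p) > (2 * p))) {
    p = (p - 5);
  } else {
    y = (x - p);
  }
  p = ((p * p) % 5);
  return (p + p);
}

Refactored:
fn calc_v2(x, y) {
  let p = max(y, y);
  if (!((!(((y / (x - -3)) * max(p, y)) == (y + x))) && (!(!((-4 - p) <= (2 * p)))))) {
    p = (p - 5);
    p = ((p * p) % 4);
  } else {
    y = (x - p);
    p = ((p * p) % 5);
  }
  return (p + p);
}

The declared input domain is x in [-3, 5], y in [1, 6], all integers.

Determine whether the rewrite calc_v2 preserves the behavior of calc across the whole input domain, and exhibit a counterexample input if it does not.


Evaluate both at x=-1, y=1.
calc: p=1, then ((((y / (x - -3)) * max(p, y)) == (y + x)) || ((-4 - p) > (2 * p))) is true, then p=-4, then p=1, then returns 2
calc_v2: p=1, then (!((!(((y / (x - -3)) * max(p, y)) == (y + x))) && (!(!((-4 - p) <= (2 * p)))))) is true, then p=-4, then p=0, then returns 0
2 and 0 differ, so these are not the same function on this domain.
verdict: not equivalent; witness: x=-1, y=1


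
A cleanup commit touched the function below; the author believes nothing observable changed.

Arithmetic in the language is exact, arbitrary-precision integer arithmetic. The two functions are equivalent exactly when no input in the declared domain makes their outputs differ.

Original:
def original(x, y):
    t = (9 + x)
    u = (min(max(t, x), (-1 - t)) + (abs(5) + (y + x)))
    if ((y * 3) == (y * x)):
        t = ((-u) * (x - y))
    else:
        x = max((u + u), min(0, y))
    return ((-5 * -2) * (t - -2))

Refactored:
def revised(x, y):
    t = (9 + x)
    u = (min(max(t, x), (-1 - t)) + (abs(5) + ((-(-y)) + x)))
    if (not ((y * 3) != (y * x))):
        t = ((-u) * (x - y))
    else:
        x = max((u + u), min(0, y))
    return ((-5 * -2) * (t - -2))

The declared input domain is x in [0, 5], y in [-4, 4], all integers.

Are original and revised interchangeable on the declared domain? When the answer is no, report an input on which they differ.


Behavior is preserved: although boolean connective usage differs, and comparison usage differs, the outputs never diverge.
One worked example (x=1, y=-3) — original: t := 10 | u := -8 | ((y * 3) == (y * x)): false | x := -3 | result 120; revised: t := 10 | u := -8 | (not ((y * 3) != (y * x))): false | x := -3 | result 120; agreement on 120.
Across all 54 domain points the two functions coincide.
verdict: equivalent


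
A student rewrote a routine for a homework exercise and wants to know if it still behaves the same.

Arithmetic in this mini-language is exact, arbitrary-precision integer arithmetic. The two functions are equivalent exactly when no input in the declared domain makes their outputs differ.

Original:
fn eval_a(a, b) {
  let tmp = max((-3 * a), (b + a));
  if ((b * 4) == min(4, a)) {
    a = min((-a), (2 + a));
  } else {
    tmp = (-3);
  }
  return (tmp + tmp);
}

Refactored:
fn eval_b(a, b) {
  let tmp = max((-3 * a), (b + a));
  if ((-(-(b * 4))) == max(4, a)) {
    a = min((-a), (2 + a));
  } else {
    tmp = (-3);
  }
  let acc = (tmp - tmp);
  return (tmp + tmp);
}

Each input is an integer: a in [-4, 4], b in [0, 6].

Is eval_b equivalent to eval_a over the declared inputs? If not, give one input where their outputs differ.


The rewrite breaks on a=-4, b=1, where the results are -6 and 24.
eval_a: tmp = 12; ((b * 4) == min(4, a)) -> false; tmp = -3; return -6
eval_b: tmp = 12; ((-(-(b * 4))) == max(4, a)) -> true; a = -2; acc = 0; return 24
verdict: not equivalent; witness: a=-4, b=1


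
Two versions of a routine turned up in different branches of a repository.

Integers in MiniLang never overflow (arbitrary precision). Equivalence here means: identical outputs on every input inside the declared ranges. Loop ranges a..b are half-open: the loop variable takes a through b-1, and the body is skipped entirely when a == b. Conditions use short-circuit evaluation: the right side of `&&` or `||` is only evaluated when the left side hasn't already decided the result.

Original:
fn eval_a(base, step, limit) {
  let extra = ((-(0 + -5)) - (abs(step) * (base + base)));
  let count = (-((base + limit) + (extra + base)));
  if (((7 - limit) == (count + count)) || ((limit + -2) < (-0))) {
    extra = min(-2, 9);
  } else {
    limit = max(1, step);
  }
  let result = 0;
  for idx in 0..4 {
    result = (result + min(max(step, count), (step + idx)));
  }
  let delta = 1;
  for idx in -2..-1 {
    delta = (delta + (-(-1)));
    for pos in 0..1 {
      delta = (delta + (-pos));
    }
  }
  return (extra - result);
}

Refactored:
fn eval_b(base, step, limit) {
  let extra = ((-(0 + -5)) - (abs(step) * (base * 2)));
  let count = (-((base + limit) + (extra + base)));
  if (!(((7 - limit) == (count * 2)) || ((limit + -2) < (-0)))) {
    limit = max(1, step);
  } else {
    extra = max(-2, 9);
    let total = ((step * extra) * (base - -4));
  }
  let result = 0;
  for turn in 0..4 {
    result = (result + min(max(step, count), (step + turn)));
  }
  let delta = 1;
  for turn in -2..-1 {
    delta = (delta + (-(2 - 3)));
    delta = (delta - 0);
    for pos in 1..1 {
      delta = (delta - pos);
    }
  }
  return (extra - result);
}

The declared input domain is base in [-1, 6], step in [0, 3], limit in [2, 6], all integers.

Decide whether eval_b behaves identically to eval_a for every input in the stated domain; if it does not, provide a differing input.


These are not equivalent — on base=5, step=2, limit=3 the outputs split (-10 vs 1).
eval_a: extra becomes -15; next count becomes 2; next (((7 - limit) == (count + count)) || ((limit + -2) < (-0))) evaluates to true; next extra becomes -2; next result becomes 0; next at idx=0:; next result becomes 2; next at idx=1:; next result becomes 4; next at idx=2:; next result becomes 6; next at idx=3:; next result becomes 8; next delta becomes 1; next at idx=-2:; next delta becomes 2; next at pos=0:; next delta becomes 2; next final value -10
eval_b: extra becomes -15; next count becomes 2; next (!(((7 - limit) == (count * 2)) || ((limit + -2) < (-0)))) evaluates to false; next extra becomes 9; next total becomes 162; next result becomes 0; next at turn=0:; next result becomes 2; next at turn=1:; next result becomes 4; next at turn=2:; next result becomes 6; next at turn=3:; next result becomes 8; next delta becomes 1; next at turn=-2:; next delta becomes 2; next delta becomes 2; next pos never enters its loop body; next final value 1
verdict: not equivalent; witness: base=5, step=2, limit=3


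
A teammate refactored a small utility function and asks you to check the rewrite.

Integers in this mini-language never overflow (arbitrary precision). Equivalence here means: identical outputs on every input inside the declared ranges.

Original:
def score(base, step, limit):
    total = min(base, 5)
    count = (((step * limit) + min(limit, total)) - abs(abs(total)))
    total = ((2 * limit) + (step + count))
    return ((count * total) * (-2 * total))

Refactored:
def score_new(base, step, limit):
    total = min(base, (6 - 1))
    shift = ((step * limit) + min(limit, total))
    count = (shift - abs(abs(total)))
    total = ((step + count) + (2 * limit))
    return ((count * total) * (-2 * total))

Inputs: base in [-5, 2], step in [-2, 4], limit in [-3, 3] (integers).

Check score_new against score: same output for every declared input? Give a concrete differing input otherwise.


Although arithmetic usage differs, statement counts differ, constant usage differs, local variable names differ, 392/392 inputs agree.
verdict: equivalent


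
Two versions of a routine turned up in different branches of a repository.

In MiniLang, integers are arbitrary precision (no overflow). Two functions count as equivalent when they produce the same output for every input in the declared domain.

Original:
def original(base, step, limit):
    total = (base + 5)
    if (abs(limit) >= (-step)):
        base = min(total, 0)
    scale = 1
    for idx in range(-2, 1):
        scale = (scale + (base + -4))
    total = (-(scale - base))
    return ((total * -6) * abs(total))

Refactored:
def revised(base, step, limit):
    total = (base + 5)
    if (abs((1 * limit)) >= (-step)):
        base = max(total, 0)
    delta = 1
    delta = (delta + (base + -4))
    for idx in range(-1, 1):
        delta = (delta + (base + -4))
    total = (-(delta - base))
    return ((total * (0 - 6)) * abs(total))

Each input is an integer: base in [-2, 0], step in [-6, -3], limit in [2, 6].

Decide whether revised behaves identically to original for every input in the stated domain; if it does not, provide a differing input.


On input base=-2, step=-6, limit=6, original returns -726 while revised returns -150.
verdict: not equivalent; witness: base=-2, step=-6, limit=6


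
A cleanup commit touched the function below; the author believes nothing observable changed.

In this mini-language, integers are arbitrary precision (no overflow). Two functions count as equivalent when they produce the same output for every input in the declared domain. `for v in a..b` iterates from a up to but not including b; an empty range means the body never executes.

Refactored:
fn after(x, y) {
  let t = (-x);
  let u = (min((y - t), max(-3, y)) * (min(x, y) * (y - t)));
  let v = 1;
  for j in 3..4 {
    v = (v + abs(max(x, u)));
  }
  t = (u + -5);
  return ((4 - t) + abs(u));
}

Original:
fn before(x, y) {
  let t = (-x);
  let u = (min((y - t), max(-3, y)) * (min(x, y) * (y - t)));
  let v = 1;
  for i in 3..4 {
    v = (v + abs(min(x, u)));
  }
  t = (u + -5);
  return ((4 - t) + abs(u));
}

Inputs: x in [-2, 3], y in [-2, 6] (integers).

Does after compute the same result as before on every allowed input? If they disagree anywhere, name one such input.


The edit looks behavioral (`min(x, u)` became `max(x, u)`), but over these ranges it never changes the outcome.
Tracing x=1, y=3: before: t := -1 | u := 12 | v := 1 | iter i=3: | v := 2 | t := 7 | result 9 | after: t := -1 | u := 12 | v := 1 | iter j=3: | v := 13 | t := 7 | result 9 — matching result 9.
An exhaustive pass over the 54 declared inputs shows identical outputs.
verdict: equivalent


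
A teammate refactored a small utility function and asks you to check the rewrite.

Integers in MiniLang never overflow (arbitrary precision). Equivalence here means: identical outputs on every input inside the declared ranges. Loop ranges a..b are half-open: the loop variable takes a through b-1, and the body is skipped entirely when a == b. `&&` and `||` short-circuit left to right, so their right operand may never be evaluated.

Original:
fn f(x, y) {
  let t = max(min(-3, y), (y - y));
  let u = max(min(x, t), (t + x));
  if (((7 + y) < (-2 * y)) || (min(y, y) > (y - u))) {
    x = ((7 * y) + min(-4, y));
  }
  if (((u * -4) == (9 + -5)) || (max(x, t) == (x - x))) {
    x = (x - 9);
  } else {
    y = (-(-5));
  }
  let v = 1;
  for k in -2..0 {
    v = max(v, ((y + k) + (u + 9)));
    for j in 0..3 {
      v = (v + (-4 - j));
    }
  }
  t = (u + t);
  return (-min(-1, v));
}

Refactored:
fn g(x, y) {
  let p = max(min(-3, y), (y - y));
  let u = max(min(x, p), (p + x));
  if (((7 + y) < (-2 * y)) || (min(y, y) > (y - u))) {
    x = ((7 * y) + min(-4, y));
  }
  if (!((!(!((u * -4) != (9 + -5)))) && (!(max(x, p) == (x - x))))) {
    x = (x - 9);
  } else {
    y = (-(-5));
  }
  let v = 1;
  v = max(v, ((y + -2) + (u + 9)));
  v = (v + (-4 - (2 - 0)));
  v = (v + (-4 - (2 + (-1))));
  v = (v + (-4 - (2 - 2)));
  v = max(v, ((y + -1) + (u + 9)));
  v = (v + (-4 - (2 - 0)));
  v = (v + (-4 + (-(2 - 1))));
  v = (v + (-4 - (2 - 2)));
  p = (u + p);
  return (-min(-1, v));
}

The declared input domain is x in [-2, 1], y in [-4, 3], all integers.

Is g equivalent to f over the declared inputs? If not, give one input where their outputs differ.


The two are interchangeable: arithmetic usage differs, and statement counts differ, and loop structure differs, and comparison usage differs, and boolean connective usage differs, and constant usage differs, and local variable names differ, and min/max/abs usage differs, and every declared input agrees.
One worked example (x=-1, y=-1) — f: t = 0; u = -1; (((7 + y) < (-2 * y)) || (min(y, y) > (y - u))) -> false; (((u * -4) == (9 + -5)) || (max(x, t) == (x - x))) -> true; x = -10; v = 1; [k=-2]; v = 5; [j=0]; v = 1; [j=1]; v = -4; [j=2]; v = -10; [k=-1]; v = 6; [j=0]; v = 2; [j=1]; v = -3; [j=2]; v = -9; t = -1; return 9; g: p = 0; u = -1; (((7 + y) < (-2 * y)) || (min(y, y) > (y - u))) -> false; (!((!(!((u * -4) != (9 + -5)))) && (!(max(x, p) == (x - x))))) -> true; x = -10; v = 1; v = 5; v = -1; v = -6; v = -10; v = 6; v = 0; v = -5; v = -9; p = -1; return 9; agreement on 9.
Every one of the 32 inputs gives matching results.
verdict: equivalent
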